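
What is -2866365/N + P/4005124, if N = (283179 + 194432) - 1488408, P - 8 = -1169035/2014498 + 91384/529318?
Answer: 6120702301514303039456899/2158407386529870612464696 ≈ 2.8358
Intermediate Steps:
P = 4047891018007/533155026182 (P = 8 + (-1169035/2014498 + 91384/529318) = 8 + (-1169035*1/2014498 + 91384*(1/529318)) = 8 + (-1169035/2014498 + 45692/264659) = 8 - 217349191449/533155026182 = 4047891018007/533155026182 ≈ 7.5923)
N = -1010797 (N = 477611 - 1488408 = -1010797)
-2866365/N + P/4005124 = -2866365/(-1010797) + (4047891018007/533155026182)/4005124 = -2866365*(-1/1010797) + (4047891018007/533155026182)*(1/4005124) = 2866365/1010797 + 4047891018007/2135351991082156568 = 6120702301514303039456899/2158407386529870612464696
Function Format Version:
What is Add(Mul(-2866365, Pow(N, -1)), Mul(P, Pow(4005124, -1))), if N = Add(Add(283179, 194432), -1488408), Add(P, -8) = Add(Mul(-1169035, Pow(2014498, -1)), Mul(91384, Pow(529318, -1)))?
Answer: Rational(6120702301514303039456899, 2158407386529870612464696) ≈ 2.8358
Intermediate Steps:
P = Rational(4047891018007, 533155026182) (P = Add(8, Add(Mul(-1169035, Pow(2014498, -1)), Mul(91384, Pow(529318, -1)))) = Add(8, Add(Mul(-1169035, Rational(1, 2014498)), Mul(91384, Rational(1, 529318)))) = Add(8, Add(Rational(-1169035, 2014498), Rational(45692, 264659))) = Add(8, Rational(-217349191449, 533155026182)) = Rational(4047891018007, 533155026182) ≈ 7.5923)
N = -1010797 (N = Add(477611, -1488408) = -1010797)
Add(Mul(-2866365, Pow(N, -1)), Mul(P, Pow(4005124, -1))) = Add(Mul(-2866365, Pow(-1010797, -1)), Mul(Rational(4047891018007, 533155026182), Pow(4005124, -1))) = Add(Mul(-2866365, Rational(-1, 1010797)), Mul(Rational(4047891018007, 533155026182), Rational(1, 4005124))) = Add(Rational(2866365, 1010797), Rational(4047891018007, 2135351991082156568)) = Rational(6120702301514303039456899, 2158407386529870612464696)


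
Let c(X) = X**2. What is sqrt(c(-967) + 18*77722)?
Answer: sqrt(2334085) ≈ 1527.8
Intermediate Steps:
sqrt(c(-967) + 18*77722) = sqrt((-967)**2 + 18*77722) = sqrt(935089 + 1398996) = sqrt(2334085)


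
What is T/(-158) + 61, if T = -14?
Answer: 4826/79 ≈ 61.089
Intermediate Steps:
T/(-158) + 61 = -14/(-158) + 61 = -14*(-1/158) + 61 = 7/79 + 61 = 4826/79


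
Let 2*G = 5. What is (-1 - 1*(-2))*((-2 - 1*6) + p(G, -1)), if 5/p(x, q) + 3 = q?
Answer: -37/4 ≈ -9.2500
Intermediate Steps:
G = 5/2 (G = (½)*5 = 5/2 ≈ 2.5000)
p(x, q) = 5/(-3 + q)
(-1 - 1*(-2))*((-2 - 1*6) + p(G, -1)) = (-1 - 1*(-2))*((-2 - 1*6) + 5/(-3 - 1)) = (-1 + 2)*((-2 - 6) + 5/(-4)) = 1*(-8 + 5*(-¼)) = 1*(-8 - 5/4) = 1*(-37/4) = -37/4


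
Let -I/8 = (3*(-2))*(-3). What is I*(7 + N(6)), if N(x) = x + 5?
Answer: -2592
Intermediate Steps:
I = -144 (I = -8*3*(-2)*(-3) = -(-48)*(-3) = -8*18 = -144)
N(x) = 5 + x
I*(7 + N(6)) = -144*(7 + (5 + 6)) = -144*(7 + 11) = -144*18 = -2592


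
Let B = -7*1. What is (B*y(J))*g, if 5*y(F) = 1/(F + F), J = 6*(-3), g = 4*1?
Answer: 7/45 ≈ 0.15556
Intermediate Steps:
g = 4
B = -7
J = -18
y(F) = 1/(10*F) (y(F) = 1/(5*(F + F)) = 1/(5*((2*F))) = (1/(2*F))/5 = 1/(10*F))
(B*y(J))*g = -7/(10*(-18))*4 = -7*(-1)/(10*18)*4 = -7*(-1/180)*4 = (7/180)*4 = 7/45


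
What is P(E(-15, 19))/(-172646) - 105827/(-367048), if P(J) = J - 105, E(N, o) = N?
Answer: 94405433/326646232 ≈ 0.28901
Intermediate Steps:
P(J) = -105 + J
P(E(-15, 19))/(-172646) - 105827/(-367048) = (-105 - 15)/(-172646) - 105827/(-367048) = -120*(-1/172646) - 105827*(-1/367048) = 60/86323 + 1091/3784 = 94405433/326646232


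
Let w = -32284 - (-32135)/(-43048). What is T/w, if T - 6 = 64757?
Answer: -2787917624/1389793767 ≈ -2.0060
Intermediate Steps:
T = 64763 (T = 6 + 64757 = 64763)
w = -1389793767/43048 (w = -32284 - (-32135)*(-1)/43048 = -32284 - 1*32135/43048 = -32284 - 32135/43048 = -1389793767/43048 ≈ -32285.)
T/w = 64763/(-1389793767/43048) = 64763*(-43048/1389793767) = -2787917624/1389793767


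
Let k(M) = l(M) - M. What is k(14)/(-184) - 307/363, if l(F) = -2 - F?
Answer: -22799/33396 ≈ -0.68269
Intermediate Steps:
k(M) = -2 - 2*M (k(M) = (-2 - M) - M = -2 - 2*M)
k(14)/(-184) - 307/363 = (-2 - 2*14)/(-184) - 307/363 = (-2 - 28)*(-1/184) - 307*1/363 = -30*(-1/184) - 307/363 = 15/92 - 307/363 = -22799/33396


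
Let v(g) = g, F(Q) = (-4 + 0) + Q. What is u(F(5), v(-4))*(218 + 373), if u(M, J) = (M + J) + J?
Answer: -4137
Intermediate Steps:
F(Q) = -4 + Q
u(M, J) = M + 2*J (u(M, J) = (J + M) + J = M + 2*J)
u(F(5), v(-4))*(218 + 373) = ((-4 + 5) + 2*(-4))*(218 + 373) = (1 - 8)*591 = -7*591 = -4137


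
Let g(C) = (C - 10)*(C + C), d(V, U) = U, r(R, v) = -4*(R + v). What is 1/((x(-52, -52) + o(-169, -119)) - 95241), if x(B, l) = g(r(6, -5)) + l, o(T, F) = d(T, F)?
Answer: -1/95300 ≈ -1.0493e-5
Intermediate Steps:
r(R, v) = -4*R - 4*v
o(T, F) = F
g(C) = 2*C*(-10 + C) (g(C) = (-10 + C)*(2*C) = 2*C*(-10 + C))
x(B, l) = 112 + l (x(B, l) = 2*(-4*6 - 4*(-5))*(-10 + (-4*6 - 4*(-5))) + l = 2*(-24 + 20)*(-10 + (-24 + 20)) + l = 2*(-4)*(-10 - 4) + l = 2*(-4)*(-14) + l = 112 + l)
1/((x(-52, -52) + o(-169, -119)) - 95241) = 1/(((112 - 52) - 119) - 95241) = 1/((60 - 119) - 95241) = 1/(-59 - 95241) = 1/(-95300) = -1/95300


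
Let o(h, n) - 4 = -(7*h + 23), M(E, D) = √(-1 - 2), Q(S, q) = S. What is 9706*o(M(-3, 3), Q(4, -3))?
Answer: -184414 - 67942*I*√3 ≈ -1.8441e+5 - 1.1768e+5*I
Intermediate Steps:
M(E, D) = I*√3 (M(E, D) = √(-3) = I*√3)
o(h, n) = -19 - 7*h (o(h, n) = 4 - (7*h + 23) = 4 - (23 + 7*h) = 4 + (-23 - 7*h) = -19 - 7*h)
9706*o(M(-3, 3), Q(4, -3)) = 9706*(-19 - 7*I*√3) = -184414 - 67942*I*√3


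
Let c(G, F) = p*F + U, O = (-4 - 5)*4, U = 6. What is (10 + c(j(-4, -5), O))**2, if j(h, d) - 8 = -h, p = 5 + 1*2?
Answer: 55696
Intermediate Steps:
p = 7 (p = 5 + 2 = 7)
j(h, d) = 8 - h
O = -36 (O = -9*4 = -36)
c(G, F) = 6 + 7*F (c(G, F) = 7*F + 6 = 6 + 7*F)
(10 + c(j(-4, -5), O))**2 = (10 + (6 + 7*(-36)))**2 = (10 + (6 - 252))**2 = (10 - 246)**2 = (-236)**2 = 55696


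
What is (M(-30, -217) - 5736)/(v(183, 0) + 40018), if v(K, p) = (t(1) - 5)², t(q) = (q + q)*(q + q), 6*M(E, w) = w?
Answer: -34633/240114 ≈ -0.14424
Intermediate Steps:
M(E, w) = w/6
t(q) = 4*q² (t(q) = (2*q)*(2*q) = 4*q²)
v(K, p) = 1 (v(K, p) = (4*1² - 5)² = (4*1 - 5)² = (4 - 5)² = (-1)² = 1)
(M(-30, -217) - 5736)/(v(183, 0) + 40018) = ((⅙)*(-217) - 5736)/(1 + 40018) = (-217/6 - 5736)/40019 = -34633/6*1/40019 = -34633/240114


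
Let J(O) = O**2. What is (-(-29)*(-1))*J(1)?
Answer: -29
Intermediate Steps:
(-(-29)*(-1))*J(1) = -(-29)*(-1)*1**2 = -29*1*1 = -29*1 = -29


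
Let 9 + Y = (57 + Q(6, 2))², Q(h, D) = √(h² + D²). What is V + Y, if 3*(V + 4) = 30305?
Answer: 40133/3 + 228*√10 ≈ 14099.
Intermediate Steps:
Q(h, D) = √(D² + h²)
V = 30293/3 (V = -4 + (⅓)*30305 = -4 + 30305/3 = 30293/3 ≈ 10098.)
Y = -9 + (57 + 2*√10)² (Y = -9 + (57 + √(2² + 6²))² = -9 + (57 + √(4 + 36))² = -9 + (57 + √40)² = -9 + (57 + 2*√10)² ≈ 4001.0)
V + Y = 30293/3 + (3280 + 228*√10) = 40133/3 + 228*√10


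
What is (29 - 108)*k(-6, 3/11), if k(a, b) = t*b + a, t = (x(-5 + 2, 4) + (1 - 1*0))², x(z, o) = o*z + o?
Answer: -6399/11 ≈ -581.73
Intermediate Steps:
x(z, o) = o + o*z
t = 49 (t = (4*(1 + (-5 + 2)) + (1 - 1*0))² = (4*(1 - 3) + (1 + 0))² = (4*(-2) + 1)² = (-8 + 1)² = (-7)² = 49)
k(a, b) = a + 49*b (k(a, b) = 49*b + a = a + 49*b)
(29 - 108)*k(-6, 3/11) = (29 - 108)*(-6 + 49*(3/11)) = -79*(-6 + 49*(3*(1/11))) = -79*(-6 + 49*(3/11)) = -79*(-6 + 147/11) = -79*81/11 = -6399/11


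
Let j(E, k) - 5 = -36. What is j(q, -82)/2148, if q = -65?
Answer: -31/2148 ≈ -0.014432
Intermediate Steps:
j(E, k) = -31 (j(E, k) = 5 - 36 = -31)
j(q, -82)/2148 = -31/2148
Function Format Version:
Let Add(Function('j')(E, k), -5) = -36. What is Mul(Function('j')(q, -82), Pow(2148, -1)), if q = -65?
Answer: Rational(-31, 2148) ≈ -0.014432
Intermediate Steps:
Function('j')(E, k) = -31 (Function('j')(E, k) = Add(5, -36) = -31)
Mul(Function('j')(q, -82), Pow(2148, -1)) = Mul(-31, Pow(2148, -1)) = Mul(-31, Rational(1, 2148)) = Rational(-31, 2148)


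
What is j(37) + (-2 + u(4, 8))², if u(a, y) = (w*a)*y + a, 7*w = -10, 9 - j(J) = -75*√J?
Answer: 94077/49 + 75*√37 ≈ 2376.1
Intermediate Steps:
j(J) = 9 + 75*√J (j(J) = 9 - (-75)*√J = 9 + 75*√J)
w = -10/7 (w = (⅐)*(-10) = -10/7 ≈ -1.4286)
u(a, y) = a - 10*a*y/7 (u(a, y) = (-10*a/7)*y + a = -10*a*y/7 + a = a - 10*a*y/7)
j(37) + (-2 + u(4, 8))² = (9 + 75*√37) + (-2 + (⅐)*4*(7 - 10*8))² = (9 + 75*√37) + (-2 + (⅐)*4*(7 - 80))² = (9 + 75*√37) + (-2 + (⅐)*4*(-73))² = (9 + 75*√37) + (-2 - 292/7)² = (9 + 75*√37) + (-306/7)² = (9 + 75*√37) + 93636/49 = 94077/49 + 75*√37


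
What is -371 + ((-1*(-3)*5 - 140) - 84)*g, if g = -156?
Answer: 32233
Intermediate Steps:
-371 + ((-1*(-3)*5 - 140) - 84)*g = -371 + ((-1*(-3)*5 - 140) - 84)*(-156) = -371 + ((3*5 - 140) - 84)*(-156) = -371 + ((15 - 140) - 84)*(-156) = -371 + (-125 - 84)*(-156) = -371 - 209*(-156) = -371 + 32604 = 32233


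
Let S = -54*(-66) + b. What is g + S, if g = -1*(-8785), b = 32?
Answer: 12381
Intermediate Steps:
S = 3596 (S = -54*(-66) + 32 = 3564 + 32 = 3596)
g = 8785
g + S = 8785 + 3596 = 12381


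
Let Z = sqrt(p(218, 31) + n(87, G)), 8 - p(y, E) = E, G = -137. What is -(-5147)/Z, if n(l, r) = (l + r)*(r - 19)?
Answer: 5147*sqrt(7777)/7777 ≈ 58.364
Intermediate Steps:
n(l, r) = (-19 + r)*(l + r) (n(l, r) = (l + r)*(-19 + r) = (-19 + r)*(l + r))
p(y, E) = 8 - E
Z = sqrt(7777) (Z = sqrt((8 - 1*31) + ((-137)**2 - 19*87 - 19*(-137) + 87*(-137))) = sqrt((8 - 31) + (18769 - 1653 + 2603 - 11919)) = sqrt(-23 + 7800) = sqrt(7777) ≈ 88.187)
-(-5147)/Z = -(-5147)/(sqrt(7777)) = -(-5147)*sqrt(7777)/7777 = 5147*sqrt(7777)/7777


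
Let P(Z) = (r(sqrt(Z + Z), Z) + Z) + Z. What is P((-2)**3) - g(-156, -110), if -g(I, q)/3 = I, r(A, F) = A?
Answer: -484 + 4*I ≈ -484.0 + 4.0*I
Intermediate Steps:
g(I, q) = -3*I
P(Z) = 2*Z + sqrt(2)*sqrt(Z) (P(Z) = (sqrt(Z + Z) + Z) + Z = (sqrt(2*Z) + Z) + Z = (sqrt(2)*sqrt(Z) + Z) + Z = (Z + sqrt(2)*sqrt(Z)) + Z = 2*Z + sqrt(2)*sqrt(Z))
P((-2)**3) - g(-156, -110) = (2*(-2)**3 + sqrt(2)*sqrt((-2)**3)) - (-3)*(-156) = (2*(-8) + sqrt(2)*sqrt(-8)) - 1*468 = (-16 + sqrt(2)*(2*I*sqrt(2))) - 468 = (-16 + 4*I) - 468 = -484 + 4*I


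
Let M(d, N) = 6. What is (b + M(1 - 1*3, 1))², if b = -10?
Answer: 16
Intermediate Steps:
(b + M(1 - 1*3, 1))² = (-10 + 6)² = (-4)² = 16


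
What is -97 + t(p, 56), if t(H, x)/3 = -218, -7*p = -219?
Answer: -751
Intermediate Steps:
p = 219/7 (p = -⅐*(-219) = 219/7 ≈ 31.286)
t(H, x) = -654 (t(H, x) = 3*(-218) = -654)
-97 + t(p, 56) = -97 - 654 = -751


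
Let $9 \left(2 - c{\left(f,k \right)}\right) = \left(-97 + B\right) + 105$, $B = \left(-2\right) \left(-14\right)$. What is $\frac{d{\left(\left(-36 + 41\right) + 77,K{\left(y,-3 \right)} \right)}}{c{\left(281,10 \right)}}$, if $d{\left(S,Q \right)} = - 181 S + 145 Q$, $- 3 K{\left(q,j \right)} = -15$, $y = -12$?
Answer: $\frac{14117}{2} \approx 7058.5$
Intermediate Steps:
$K{\left(q,j \right)} = 5$ ($K{\left(q,j \right)} = \left(- \frac{1}{3}\right) \left(-15\right) = 5$)
$B = 28$
$c{\left(f,k \right)} = -2$ ($c{\left(f,k \right)} = 2 - \frac{\left(-97 + 28\right) + 105}{9} = 2 - \frac{-69 + 105}{9} = 2 - 4 = -2$)
$\frac{d{\left(\left(-36 + 41\right) + 77,K{\left(y,-3 \right)} \right)}}{c{\left(281,10 \right)}} = \frac{- 181 \left(\left(-36 + 41\right) + 77\right) + 145 \cdot 5}{-2} = \left(- 181 \left(5 + 77\right) + 725\right) \left(- \frac{1}{2}\right) = \left(\left(-181\right) 82 + 725\right) \left(- \frac{1}{2}\right) = \left(-14842 + 725\right) \left(- \frac{1}{2}\right) = \left(-14117\right) \left(- \frac{1}{2}\right) = \frac{14117}{2}$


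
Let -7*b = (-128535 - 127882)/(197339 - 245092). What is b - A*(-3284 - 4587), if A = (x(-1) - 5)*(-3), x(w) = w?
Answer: 6765512903/47753 ≈ 1.4168e+5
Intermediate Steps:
A = 18 (A = (-1 - 5)*(-3) = -6*(-3) = 18)
b = -36631/47753 (b = -(-128535 - 127882)/(7*(197339 - 245092)) = -(-36631)/(-47753) = -(-36631)*(-1)/47753 = -⅐*256417/47753 = -36631/47753 ≈ -0.76709)
b - A*(-3284 - 4587) = -36631/47753 - 18*(-3284 - 4587) = -36631/47753 - 18*(-7871) = -36631/47753 - 1*(-141678) = -36631/47753 + 141678 = 6765512903/47753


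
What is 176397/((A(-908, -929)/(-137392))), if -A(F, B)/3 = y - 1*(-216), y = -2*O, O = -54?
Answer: 2019628052/81 ≈ 2.4934e+7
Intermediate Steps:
y = 108 (y = -2*(-54) = 108)
A(F, B) = -972 (A(F, B) = -3*(108 - 1*(-216)) = -3*(108 + 216) = -3*324 = -972)
176397/((A(-908, -929)/(-137392))) = 176397/((-972/(-137392))) = 176397/((-972*(-1/137392))) = 176397/(243/34348) = 176397*(34348/243) = 2019628052/81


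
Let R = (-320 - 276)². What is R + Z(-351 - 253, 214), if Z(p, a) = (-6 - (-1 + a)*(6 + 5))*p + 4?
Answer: 1774016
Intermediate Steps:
R = 355216 (R = (-596)² = 355216)
Z(p, a) = 4 + p*(5 - 11*a) (Z(p, a) = (-6 - (-1 + a)*11)*p + 4 = (-6 - (-11 + 11*a))*p + 4 = (-6 + (11 - 11*a))*p + 4 = (5 - 11*a)*p + 4 = p*(5 - 11*a) + 4 = 4 + p*(5 - 11*a))
R + Z(-351 - 253, 214) = 355216 + (4 + 5*(-351 - 253) - 11*214*(-351 - 253)) = 355216 + (4 + 5*(-604) - 11*214*(-604)) = 355216 + (4 - 3020 + 1421816) = 355216 + 1418800 = 1774016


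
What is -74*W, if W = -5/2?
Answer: 185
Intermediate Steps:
W = -5/2 (W = -5*1/2 = -5/2 ≈ -2.5000)
-74*W = -74*(-5/2) = 185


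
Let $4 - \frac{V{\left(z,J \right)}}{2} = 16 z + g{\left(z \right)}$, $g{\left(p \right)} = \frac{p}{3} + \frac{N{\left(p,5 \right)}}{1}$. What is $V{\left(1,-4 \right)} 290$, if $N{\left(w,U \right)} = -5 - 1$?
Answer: $- \frac{11020}{3} \approx -3673.3$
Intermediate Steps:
$N{\left(w,U \right)} = -6$
$g{\left(p \right)} = -6 + \frac{p}{3}$ ($g{\left(p \right)} = \frac{p}{3} - \frac{6}{1} = p \frac{1}{3} - 6 = \frac{p}{3} - 6 = -6 + \frac{p}{3}$)
$V{\left(z,J \right)} = 20 - \frac{98 z}{3}$ ($V{\left(z,J \right)} = 8 - 2 \left(16 z + \left(-6 + \frac{z}{3}\right)\right) = 8 - 2 \left(-6 + \frac{49 z}{3}\right) = 8 - \left(-12 + \frac{98 z}{3}\right) = 20 - \frac{98 z}{3}$)
$V{\left(1,-4 \right)} 290 = \left(20 - \frac{98}{3}\right) 290 = \left(- \frac{38}{3}\right) 290 = - \frac{11020}{3}$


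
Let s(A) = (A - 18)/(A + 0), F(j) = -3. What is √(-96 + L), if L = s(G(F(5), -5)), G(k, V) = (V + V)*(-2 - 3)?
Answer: 4*I*√149/5 ≈ 9.7652*I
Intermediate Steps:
G(k, V) = -10*V (G(k, V) = (2*V)*(-5) = -10*V)
s(A) = (-18 + A)/A
L = 16/25 (L = (-18 - 10*(-5))/((-10*(-5))) = (-18 + 50)/50 = (1/50)*32 = 16/25 ≈ 0.64000)
√(-96 + L) = √(-96 + 16/25) = √(-2384/25) = 4*I*√149/5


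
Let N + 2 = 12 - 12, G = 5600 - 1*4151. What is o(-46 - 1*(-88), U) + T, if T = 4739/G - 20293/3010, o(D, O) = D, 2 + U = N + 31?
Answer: 3429437/89010 ≈ 38.529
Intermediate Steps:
G = 1449 (G = 5600 - 4151 = 1449)
N = -2 (N = -2 + (12 - 12) = -2 + 0 = -2)
U = 27 (U = -2 + (-2 + 31) = -2 + 29 = 27)
T = -308983/89010 (T = 4739/1449 - 20293/3010 = 4739*(1/1449) - 20293*1/3010 = 677/207 - 2899/430 = -308983/89010 ≈ -3.4713)
o(-46 - 1*(-88), U) + T = (-46 - 1*(-88)) - 308983/89010 = (-46 + 88) - 308983/89010 = 42 - 308983/89010 = 3429437/89010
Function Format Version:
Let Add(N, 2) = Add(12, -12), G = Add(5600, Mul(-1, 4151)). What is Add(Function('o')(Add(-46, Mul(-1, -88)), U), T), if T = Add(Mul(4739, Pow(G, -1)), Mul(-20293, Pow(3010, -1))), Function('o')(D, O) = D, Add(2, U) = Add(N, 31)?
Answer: Rational(3429437, 89010) ≈ 38.529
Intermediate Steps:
G = 1449 (G = Add(5600, -4151) = 1449)
N = -2 (N = Add(-2, Add(12, -12)) = Add(-2, 0) = -2)
U = 27 (U = Add(-2, Add(-2, 31)) = Add(-2, 29) = 27)
T = Rational(-308983, 89010) (T = Add(Mul(4739, Pow(1449, -1)), Mul(-20293, Pow(3010, -1))) = Add(Mul(4739, Rational(1, 1449)), Mul(-20293, Rational(1, 3010))) = Add(Rational(677, 207), Rational(-2899, 430)) = Rational(-308983, 89010) ≈ -3.4713)
Add(Function('o')(Add(-46, Mul(-1, -88)), U), T) = Add(Add(-46, Mul(-1, -88)), Rational(-308983, 89010)) = Add(Add(-46, 88), Rational(-308983, 89010)) = Add(42, Rational(-308983, 89010)) = Rational(3429437, 89010)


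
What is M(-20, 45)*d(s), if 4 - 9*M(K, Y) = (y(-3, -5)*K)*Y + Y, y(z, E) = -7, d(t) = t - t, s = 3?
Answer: 0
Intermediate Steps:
d(t) = 0
M(K, Y) = 4/9 - Y/9 + 7*K*Y/9 (M(K, Y) = 4/9 - ((-7*K)*Y + Y)/9 = 4/9 - (-7*K*Y + Y)/9 = 4/9 - (Y - 7*K*Y)/9 = 4/9 + (-Y/9 + 7*K*Y/9) = 4/9 - Y/9 + 7*K*Y/9)
M(-20, 45)*d(s) = (4/9 - 1/9*45 + (7/9)*(-20)*45)*0 = (4/9 - 5 - 700)*0 = -6341/9*0 = 0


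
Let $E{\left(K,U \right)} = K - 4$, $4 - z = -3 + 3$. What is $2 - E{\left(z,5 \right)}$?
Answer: $2$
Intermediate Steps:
$z = 4$ ($z = 4 - \left(-3 + 3\right) = 4 - 0 = 4 + 0 = 4$)
$E{\left(K,U \right)} = -4 + K$ ($E{\left(K,U \right)} = K - 4 = -4 + K$)
$2 - E{\left(z,5 \right)} = 2 - \left(-4 + 4\right) = 2 - 0 = 2 + 0 = 2$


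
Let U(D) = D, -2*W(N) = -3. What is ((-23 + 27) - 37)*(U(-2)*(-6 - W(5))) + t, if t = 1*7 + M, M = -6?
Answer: -494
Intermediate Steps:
W(N) = 3/2 (W(N) = -½*(-3) = 3/2)
t = 1 (t = 1*7 - 6 = 7 - 6 = 1)
((-23 + 27) - 37)*(U(-2)*(-6 - W(5))) + t = ((-23 + 27) - 37)*(-2*(-6 - 1*3/2)) + 1 = (4 - 37)*(-2*(-6 - 3/2)) + 1 = -(-66)*(-15)/2 + 1 = -33*15 + 1 = -495 + 1 = -494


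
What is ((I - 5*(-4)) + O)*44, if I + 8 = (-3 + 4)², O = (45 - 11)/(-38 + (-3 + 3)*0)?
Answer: 10120/19 ≈ 532.63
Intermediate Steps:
O = -17/19 (O = 34/(-38 + 0*0) = 34/(-38 + 0) = 34/(-38) = 34*(-1/38) = -17/19 ≈ -0.89474)
I = -7 (I = -8 + (-3 + 4)² = -8 + 1² = -8 + 1 = -7)
((I - 5*(-4)) + O)*44 = ((-7 - 5*(-4)) - 17/19)*44 = ((-7 + 20) - 17/19)*44 = (13 - 17/19)*44 = (230/19)*44 = 10120/19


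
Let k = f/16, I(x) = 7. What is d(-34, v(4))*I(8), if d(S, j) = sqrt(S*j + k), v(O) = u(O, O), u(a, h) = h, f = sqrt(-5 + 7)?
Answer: 7*sqrt(-2176 + sqrt(2))/4 ≈ 81.607*I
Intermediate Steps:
f = sqrt(2) ≈ 1.4142
v(O) = O
k = sqrt(2)/16 ≈ 0.088388
d(S, j) = sqrt(sqrt(2)/16 + S*j) (d(S, j) = sqrt(S*j + sqrt(2)/16) = sqrt(sqrt(2)/16 + S*j))
d(-34, v(4))*I(8) = (sqrt(sqrt(2) + 16*(-34)*4)/4)*7 = (sqrt(sqrt(2) - 2176)/4)*7 = (sqrt(-2176 + sqrt(2))/4)*7 = 7*sqrt(-2176 + sqrt(2))/4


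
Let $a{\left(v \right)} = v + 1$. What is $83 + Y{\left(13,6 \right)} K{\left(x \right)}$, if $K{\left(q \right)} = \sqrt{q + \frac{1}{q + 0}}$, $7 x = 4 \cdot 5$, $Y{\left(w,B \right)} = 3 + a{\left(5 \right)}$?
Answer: $83 + \frac{9 \sqrt{15715}}{70} \approx 99.118$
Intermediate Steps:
$a{\left(v \right)} = 1 + v$
$Y{\left(w,B \right)} = 9$ ($Y{\left(w,B \right)} = 3 + \left(1 + 5\right) = 3 + 6 = 9$)
$x = \frac{20}{7}$ ($x = \frac{4 \cdot 5}{7} = \frac{1}{7} \cdot 20 = \frac{20}{7} \approx 2.8571$)
$K{\left(q \right)} = \sqrt{q + \frac{1}{q}}$
$83 + Y{\left(13,6 \right)} K{\left(x \right)} = 83 + 9 \sqrt{\frac{20}{7} + \frac{1}{\frac{20}{7}}} = 83 + 9 \sqrt{\frac{20}{7} + \frac{7}{20}} = 83 + 9 \sqrt{\frac{449}{140}} = 83 + 9 \frac{\sqrt{15715}}{70} = 83 + \frac{9 \sqrt{15715}}{70}$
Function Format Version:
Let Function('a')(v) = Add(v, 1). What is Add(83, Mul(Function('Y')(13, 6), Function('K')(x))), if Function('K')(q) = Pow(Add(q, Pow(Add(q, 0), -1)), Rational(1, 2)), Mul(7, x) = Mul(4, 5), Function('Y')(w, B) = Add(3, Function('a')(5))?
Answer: Add(83, Mul(Rational(9, 70), Pow(15715, Rational(1, 2)))) ≈ 99.118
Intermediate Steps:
Function('a')(v) = Add(1, v)
Function('Y')(w, B) = 9 (Function('Y')(w, B) = Add(3, Add(1, 5)) = Add(3, 6) = 9)
x = Rational(20, 7) (x = Mul(Rational(1, 7), Mul(4, 5)) = Mul(Rational(1, 7), 20) = Rational(20, 7) ≈ 2.8571)
Function('K')(q) = Pow(Add(q, Pow(q, -1)), Rational(1, 2))
Add(83, Mul(Function('Y')(13, 6), Function('K')(x))) = Add(83, Mul(9, Pow(Add(Rational(20, 7), Pow(Rational(20, 7), -1)), Rational(1, 2)))) = Add(83, Mul(9, Pow(Add(Rational(20, 7), Rational(7, 20)), Rational(1, 2)))) = Add(83, Mul(9, Pow(Rational(449, 140), Rational(1, 2)))) = Add(83, Mul(9, Mul(Rational(1, 70), Pow(15715, Rational(1, 2))))) = Add(83, Mul(Rational(9, 70), Pow(15715, Rational(1, 2))))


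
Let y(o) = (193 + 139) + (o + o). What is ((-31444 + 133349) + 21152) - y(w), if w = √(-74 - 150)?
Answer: 122725 - 8*I*√14 ≈ 1.2273e+5 - 29.933*I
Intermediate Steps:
w = 4*I*√14 (w = √(-224) = 4*I*√14 ≈ 14.967*I)
y(o) = 332 + 2*o
((-31444 + 133349) + 21152) - y(w) = ((-31444 + 133349) + 21152) - (332 + 2*(4*I*√14)) = (101905 + 21152) - (332 + 8*I*√14) = 123057 + (-332 - 8*I*√14) = 122725 - 8*I*√14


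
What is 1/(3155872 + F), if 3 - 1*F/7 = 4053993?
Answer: -1/25222058 ≈ -3.9648e-8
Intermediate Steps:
F = -28377930 (F = 21 - 7*4053993 = 21 - 28377951 = -28377930)
1/(3155872 + F) = 1/(3155872 - 28377930) = 1/(-25222058) = -1/25222058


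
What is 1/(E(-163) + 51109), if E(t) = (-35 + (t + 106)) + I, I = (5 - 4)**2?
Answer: 1/51018 ≈ 1.9601e-5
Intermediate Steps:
I = 1 (I = 1**2 = 1)
E(t) = 72 + t (E(t) = (-35 + (t + 106)) + 1 = (-35 + (106 + t)) + 1 = (71 + t) + 1 = 72 + t)
1/(E(-163) + 51109) = 1/((72 - 163) + 51109) = 1/(-91 + 51109) = 1/51018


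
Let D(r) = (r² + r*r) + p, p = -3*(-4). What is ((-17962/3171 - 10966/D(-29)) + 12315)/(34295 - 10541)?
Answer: 2360248732/4557098007 ≈ 0.51793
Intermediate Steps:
p = 12
D(r) = 12 + 2*r² (D(r) = (r² + r*r) + 12 = (r² + r²) + 12 = 2*r² + 12 = 12 + 2*r²)
((-17962/3171 - 10966/D(-29)) + 12315)/(34295 - 10541) = ((-17962/3171 - 10966/(12 + 2*(-29)²)) + 12315)/(34295 - 10541) = ((-17962*1/3171 - 10966/(12 + 2*841)) + 12315)/23754 = ((-2566/453 - 10966/(12 + 1682)) + 12315)*(1/23754) = ((-2566/453 - 10966/1694) + 12315)*(1/23754) = ((-2566/453 - 10966*1/1694) + 12315)*(1/23754) = ((-2566/453 - 5483/847) + 12315)*(1/23754) = (-4657201/383691 + 12315)*(1/23754) = (4720497464/383691)*(1/23754) = 2360248732/4557098007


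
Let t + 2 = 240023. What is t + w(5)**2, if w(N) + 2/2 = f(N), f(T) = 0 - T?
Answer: 240057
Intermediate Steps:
t = 240021 (t = -2 + 240023 = 240021)
f(T) = -T
w(N) = -1 - N
t + w(5)**2 = 240021 + (-1 - 1*5)**2 = 240021 + (-1 - 5)**2 = 240021 + (-6)**2 = 240021 + 36 = 240057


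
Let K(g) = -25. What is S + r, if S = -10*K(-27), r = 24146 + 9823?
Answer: 34219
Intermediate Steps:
r = 33969
S = 250 (S = -10*(-25) = 250)
S + r = 250 + 33969 = 34219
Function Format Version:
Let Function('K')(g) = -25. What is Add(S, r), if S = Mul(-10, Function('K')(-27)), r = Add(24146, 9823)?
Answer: 34219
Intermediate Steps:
r = 33969
S = 250 (S = Mul(-10, -25) = 250)
Add(S, r) = Add(250, 33969) = 34219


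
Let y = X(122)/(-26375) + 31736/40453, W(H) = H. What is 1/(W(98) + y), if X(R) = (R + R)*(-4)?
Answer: 1066947875/105437410878 ≈ 0.010119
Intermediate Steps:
X(R) = -8*R (X(R) = (2*R)*(-4) = -8*R)
y = 876519128/1066947875 (y = -8*122/(-26375) + 31736/40453 = -976*(-1/26375) + 31736*(1/40453) = 976/26375 + 31736/40453 = 876519128/1066947875 ≈ 0.82152)
1/(W(98) + y) = 1/(98 + 876519128/1066947875) = 1/(105437410878/1066947875) = 1066947875/105437410878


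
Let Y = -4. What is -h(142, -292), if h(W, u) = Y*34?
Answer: 136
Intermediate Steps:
h(W, u) = -136 (h(W, u) = -4*34 = -136)
-h(142, -292) = -1*(-136) = 136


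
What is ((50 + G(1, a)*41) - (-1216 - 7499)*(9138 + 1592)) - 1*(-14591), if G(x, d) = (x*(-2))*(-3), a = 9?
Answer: 93526837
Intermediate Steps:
G(x, d) = 6*x (G(x, d) = -2*x*(-3) = 6*x)
((50 + G(1, a)*41) - (-1216 - 7499)*(9138 + 1592)) - 1*(-14591) = ((50 + (6*1)*41) - (-1216 - 7499)*(9138 + 1592)) - 1*(-14591) = ((50 + 6*41) - (-8715)*10730) + 14591 = ((50 + 246) - 1*(-93511950)) + 14591 = (296 + 93511950) + 14591 = 93512246 + 14591 = 93526837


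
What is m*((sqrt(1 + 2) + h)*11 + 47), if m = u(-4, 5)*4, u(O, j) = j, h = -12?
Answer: -1700 + 220*sqrt(3) ≈ -1318.9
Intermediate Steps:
m = 20 (m = 5*4 = 20)
m*((sqrt(1 + 2) + h)*11 + 47) = 20*((sqrt(1 + 2) - 12)*11 + 47) = 20*((sqrt(3) - 12)*11 + 47) = 20*((-12 + sqrt(3))*11 + 47) = 20*((-132 + 11*sqrt(3)) + 47) = 20*(-85 + 11*sqrt(3)) = -1700 + 220*sqrt(3)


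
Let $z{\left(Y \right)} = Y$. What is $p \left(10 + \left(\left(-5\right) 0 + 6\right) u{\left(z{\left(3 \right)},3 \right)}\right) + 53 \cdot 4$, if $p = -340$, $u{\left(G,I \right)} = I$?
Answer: $-9308$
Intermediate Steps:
$p \left(10 + \left(\left(-5\right) 0 + 6\right) u{\left(z{\left(3 \right)},3 \right)}\right) + 53 \cdot 4 = - 340 \left(10 + \left(\left(-5\right) 0 + 6\right) 3\right) + 53 \cdot 4 = - 340 \left(10 + \left(0 + 6\right) 3\right) + 212 = - 340 \left(10 + 6 \cdot 3\right) + 212 = - 340 \left(10 + 18\right) + 212 = \left(-340\right) 28 + 212 = -9520 + 212 = -9308$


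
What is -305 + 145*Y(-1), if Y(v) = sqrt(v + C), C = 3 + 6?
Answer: -305 + 290*sqrt(2) ≈ 105.12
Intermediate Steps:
C = 9
Y(v) = sqrt(9 + v) (Y(v) = sqrt(v + 9) = sqrt(9 + v))
-305 + 145*Y(-1) = -305 + 145*sqrt(9 - 1) = -305 + 145*sqrt(8) = -305 + 145*(2*sqrt(2)) = -305 + 290*sqrt(2)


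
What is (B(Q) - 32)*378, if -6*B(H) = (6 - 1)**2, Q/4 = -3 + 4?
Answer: -13671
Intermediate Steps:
Q = 4 (Q = 4*(-3 + 4) = 4*1 = 4)
B(H) = -25/6 (B(H) = -(6 - 1)**2/6 = -1/6*5**2 = -1/6*25 = -25/6)
(B(Q) - 32)*378 = (-25/6 - 32)*378 = -217/6*378 = -13671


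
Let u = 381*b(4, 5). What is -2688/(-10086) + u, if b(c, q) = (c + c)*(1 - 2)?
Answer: -5123240/1681 ≈ -3047.7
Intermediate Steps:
b(c, q) = -2*c (b(c, q) = (2*c)*(-1) = -2*c)
u = -3048 (u = 381*(-2*4) = 381*(-8) = -3048)
-2688/(-10086) + u = -2688/(-10086) - 3048 = -2688*(-1/10086) - 3048 = 448/1681 - 3048 = -5123240/1681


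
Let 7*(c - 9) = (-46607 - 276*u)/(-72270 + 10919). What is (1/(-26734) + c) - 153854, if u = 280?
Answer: -1766307046853509/11481103438 ≈ -1.5384e+5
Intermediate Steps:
c = 3989000/429457 (c = 9 + ((-46607 - 276*280)/(-72270 + 10919))/7 = 9 + ((-46607 - 77280)/(-61351))/7 = 9 + (-123887*(-1/61351))/7 = 9 + (⅐)*(123887/61351) = 9 + 123887/429457 = 3989000/429457 ≈ 9.2885)
(1/(-26734) + c) - 153854 = (1/(-26734) + 3989000/429457) - 153854 = (-1/26734 + 3989000/429457) - 153854 = 106641496543/11481103438 - 153854 = -1766307046853509/11481103438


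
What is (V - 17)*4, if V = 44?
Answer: 108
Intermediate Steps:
(V - 17)*4 = (44 - 17)*4 = 27*4 = 108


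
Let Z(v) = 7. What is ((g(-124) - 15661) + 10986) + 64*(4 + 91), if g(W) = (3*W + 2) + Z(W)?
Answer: 1042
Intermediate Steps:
g(W) = 9 + 3*W (g(W) = (3*W + 2) + 7 = (2 + 3*W) + 7 = 9 + 3*W)
((g(-124) - 15661) + 10986) + 64*(4 + 91) = (((9 + 3*(-124)) - 15661) + 10986) + 64*(4 + 91) = (((9 - 372) - 15661) + 10986) + 64*95 = ((-363 - 15661) + 10986) + 6080 = (-16024 + 10986) + 6080 = -5038 + 6080 = 1042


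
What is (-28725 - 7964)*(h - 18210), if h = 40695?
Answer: -824952165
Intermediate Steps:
(-28725 - 7964)*(h - 18210) = (-28725 - 7964)*(40695 - 18210) = -36689*22485 = -824952165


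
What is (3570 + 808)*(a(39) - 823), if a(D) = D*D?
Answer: 3055844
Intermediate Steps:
a(D) = D**2
(3570 + 808)*(a(39) - 823) = (3570 + 808)*(39**2 - 823) = 4378*(1521 - 823) = 4378*698 = 3055844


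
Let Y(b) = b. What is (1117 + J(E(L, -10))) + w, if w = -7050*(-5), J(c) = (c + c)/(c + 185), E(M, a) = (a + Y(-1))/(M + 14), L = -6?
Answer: 53423101/1469 ≈ 36367.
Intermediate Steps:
E(M, a) = (-1 + a)/(14 + M) (E(M, a) = (a - 1)/(M + 14) = (-1 + a)/(14 + M))
J(c) = 2*c/(185 + c) (J(c) = (2*c)/(185 + c) = 2*c/(185 + c))
w = 35250
(1117 + J(E(L, -10))) + w = (1117 + 2*((-1 - 10)/(14 - 6))/(185 + (-1 - 10)/(14 - 6))) + 35250 = (1117 + 2*(-11/8)/(185 - 11/8)) + 35250 = (1117 + 2*(-11/8)/(1469/8)) + 35250 = (1117 + 2*(-11/8)*(8/1469)) + 35250 = (1117 - 22/1469) + 35250 = 1640851/1469 + 35250 = 53423101/1469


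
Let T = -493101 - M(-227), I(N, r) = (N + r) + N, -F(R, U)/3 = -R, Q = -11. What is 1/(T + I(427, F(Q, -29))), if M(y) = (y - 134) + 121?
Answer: -1/492040 ≈ -2.0324e-6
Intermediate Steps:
M(y) = -13 + y (M(y) = (-134 + y) + 121 = -13 + y)
F(R, U) = 3*R (F(R, U) = -(-3)*R = 3*R)
I(N, r) = r + 2*N
T = -492861 (T = -493101 - (-13 - 227) = -493101 - 1*(-240) = -493101 + 240 = -492861)
1/(T + I(427, F(Q, -29))) = 1/(-492861 + (3*(-11) + 2*427)) = 1/(-492861 + (-33 + 854)) = 1/(-492861 + 821) = 1/(-492040) = -1/492040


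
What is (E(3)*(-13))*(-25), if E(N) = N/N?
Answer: 325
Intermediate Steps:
E(N) = 1
(E(3)*(-13))*(-25) = (1*(-13))*(-25) = -13*(-25) = 325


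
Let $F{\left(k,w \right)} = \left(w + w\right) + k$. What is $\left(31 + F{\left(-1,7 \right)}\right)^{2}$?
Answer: $1936$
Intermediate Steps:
$F{\left(k,w \right)} = k + 2 w$ ($F{\left(k,w \right)} = 2 w + k = k + 2 w$)
$\left(31 + F{\left(-1,7 \right)}\right)^{2} = \left(31 + \left(-1 + 2 \cdot 7\right)\right)^{2} = \left(31 + \left(-1 + 14\right)\right)^{2} = \left(31 + 13\right)^{2} = 44^{2} = 1936$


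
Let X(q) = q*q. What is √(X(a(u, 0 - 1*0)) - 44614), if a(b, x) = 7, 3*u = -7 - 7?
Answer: I*√44565 ≈ 211.1*I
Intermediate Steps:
u = -14/3 (u = (-7 - 7)/3 = (⅓)*(-14) = -14/3 ≈ -4.6667)
X(q) = q²
√(X(a(u, 0 - 1*0)) - 44614) = √(7² - 44614) = √(49 - 44614) = √(-44565) = I*√44565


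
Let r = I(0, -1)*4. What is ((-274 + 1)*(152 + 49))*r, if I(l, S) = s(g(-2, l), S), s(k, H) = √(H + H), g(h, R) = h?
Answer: -219492*I*√2 ≈ -3.1041e+5*I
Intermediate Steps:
s(k, H) = √2*√H (s(k, H) = √(2*H) = √2*√H)
I(l, S) = √2*√S
r = 4*I*√2 (r = (√2*√(-1))*4 = (√2*I)*4 = (I*√2)*4 = 4*I*√2 ≈ 5.6569*I)
((-274 + 1)*(152 + 49))*r = ((-274 + 1)*(152 + 49))*(4*I*√2) = (-273*201)*(4*I*√2) = -219492*I*√2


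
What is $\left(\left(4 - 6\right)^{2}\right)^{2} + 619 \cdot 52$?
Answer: $32204$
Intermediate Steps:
$\left(\left(4 - 6\right)^{2}\right)^{2} + 619 \cdot 52 = \left(\left(-2\right)^{2}\right)^{2} + 32188 = 4^{2} + 32188 = 16 + 32188 = 32204$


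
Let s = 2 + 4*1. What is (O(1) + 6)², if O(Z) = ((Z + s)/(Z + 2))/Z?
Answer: 625/9 ≈ 69.444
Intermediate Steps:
s = 6 (s = 2 + 4 = 6)
O(Z) = (6 + Z)/(Z*(2 + Z)) (O(Z) = ((Z + 6)/(Z + 2))/Z = ((6 + Z)/(2 + Z))/Z = (6 + Z)/(Z*(2 + Z)))
(O(1) + 6)² = ((6 + 1)/(1*(2 + 1)) + 6)² = (1*7/3 + 6)² = (1*(⅓)*7 + 6)² = (7/3 + 6)² = (25/3)² = 625/9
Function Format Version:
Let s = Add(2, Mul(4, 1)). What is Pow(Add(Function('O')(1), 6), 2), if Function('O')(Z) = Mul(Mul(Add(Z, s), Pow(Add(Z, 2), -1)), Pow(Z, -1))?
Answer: Rational(625, 9) ≈ 69.444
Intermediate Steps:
s = 6 (s = Add(2, 4) = 6)
Function('O')(Z) = Mul(Pow(Z, -1), Pow(Add(2, Z), -1), Add(6, Z)) (Function('O')(Z) = Mul(Mul(Add(Z, 6), Pow(Add(Z, 2), -1)), Pow(Z, -1)) = Mul(Mul(Add(6, Z), Pow(Add(2, Z), -1)), Pow(Z, -1)) = Mul(Mul(Pow(Add(2, Z), -1), Add(6, Z)), Pow(Z, -1)) = Mul(Pow(Z, -1), Pow(Add(2, Z), -1), Add(6, Z)))
Pow(Add(Function('O')(1), 6), 2) = Pow(Add(Mul(Pow(1, -1), Pow(Add(2, 1), -1), Add(6, 1)), 6), 2) = Pow(Add(Mul(1, Pow(3, -1), 7), 6), 2) = Pow(Add(Mul(1, Rational(1, 3), 7), 6), 2) = Pow(Add(Rational(7, 3), 6), 2) = Pow(Rational(25, 3), 2) = Rational(625, 9)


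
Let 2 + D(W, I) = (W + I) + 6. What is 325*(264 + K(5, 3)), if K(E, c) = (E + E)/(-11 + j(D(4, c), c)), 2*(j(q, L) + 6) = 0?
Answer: 1455350/17 ≈ 85609.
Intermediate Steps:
D(W, I) = 4 + I + W (D(W, I) = -2 + ((W + I) + 6) = -2 + ((I + W) + 6) = -2 + (6 + I + W) = 4 + I + W)
j(q, L) = -6 (j(q, L) = -6 + (1/2)*0 = -6 + 0 = -6)
K(E, c) = -2*E/17 (K(E, c) = (E + E)/(-11 - 6) = (2*E)/(-17) = (2*E)*(-1/17) = -2*E/17)
325*(264 + K(5, 3)) = 325*(264 - 2/17*5) = 325*(264 - 10/17) = 325*(4478/17) = 1455350/17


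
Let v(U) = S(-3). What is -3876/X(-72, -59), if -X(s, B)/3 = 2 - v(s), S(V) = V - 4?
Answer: 1292/9 ≈ 143.56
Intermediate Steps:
S(V) = -4 + V
v(U) = -7 (v(U) = -4 - 3 = -7)
X(s, B) = -27 (X(s, B) = -3*(2 - 1*(-7)) = -3*(2 + 7) = -3*9 = -27)
-3876/X(-72, -59) = -3876/(-27) = -3876*(-1/27) = 1292/9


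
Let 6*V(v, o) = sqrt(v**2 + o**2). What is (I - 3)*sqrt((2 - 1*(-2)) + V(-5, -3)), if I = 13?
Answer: 5*sqrt(144 + 6*sqrt(34))/3 ≈ 22.298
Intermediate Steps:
V(v, o) = sqrt(o**2 + v**2)/6 (V(v, o) = sqrt(v**2 + o**2)/6 = sqrt(o**2 + v**2)/6)
(I - 3)*sqrt((2 - 1*(-2)) + V(-5, -3)) = (13 - 3)*sqrt((2 - 1*(-2)) + sqrt((-3)**2 + (-5)**2)/6) = 10*sqrt((2 + 2) + sqrt(9 + 25)/6) = 10*sqrt(4 + sqrt(34)/6)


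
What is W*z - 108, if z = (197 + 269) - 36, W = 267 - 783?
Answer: -221988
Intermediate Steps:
W = -516
z = 430 (z = 466 - 36 = 430)
W*z - 108 = -516*430 - 108 = -221880 - 108 = -221988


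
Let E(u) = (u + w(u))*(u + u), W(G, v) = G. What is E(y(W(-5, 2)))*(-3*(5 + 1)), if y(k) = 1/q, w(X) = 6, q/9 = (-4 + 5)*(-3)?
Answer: 644/81 ≈ 7.9506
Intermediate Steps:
q = -27 (q = 9*((-4 + 5)*(-3)) = 9*(1*(-3)) = 9*(-3) = -27)
y(k) = -1/27 (y(k) = 1/(-27) = -1/27)
E(u) = 2*u*(6 + u) (E(u) = (u + 6)*(u + u) = (6 + u)*(2*u) = 2*u*(6 + u))
E(y(W(-5, 2)))*(-3*(5 + 1)) = (2*(-1/27)*(6 - 1/27))*(-3*(5 + 1)) = (2*(-1/27)*(161/27))*(-3*6) = -322/729*(-18) = 644/81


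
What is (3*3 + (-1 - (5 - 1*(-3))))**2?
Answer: 0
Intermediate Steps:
(3*3 + (-1 - (5 - 1*(-3))))**2 = (9 + (-1 - (5 + 3)))**2 = (9 + (-1 - 1*8))**2 = (9 + (-1 - 8))**2 = (9 - 9)**2 = 0**2 = 0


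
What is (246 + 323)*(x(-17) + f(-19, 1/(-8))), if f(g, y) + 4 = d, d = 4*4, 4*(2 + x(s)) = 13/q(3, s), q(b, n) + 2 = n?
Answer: 425043/76 ≈ 5592.7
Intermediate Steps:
q(b, n) = -2 + n
x(s) = -2 + 13/(4*(-2 + s)) (x(s) = -2 + (13/(-2 + s))/4 = -2 + 13/(4*(-2 + s)))
d = 16
f(g, y) = 12 (f(g, y) = -4 + 16 = 12)
(246 + 323)*(x(-17) + f(-19, 1/(-8))) = (246 + 323)*((29 - 8*(-17))/(4*(-2 - 17)) + 12) = 569*((¼)*(29 + 136)/(-19) + 12) = 569*((¼)*(-1/19)*165 + 12) = 569*(-165/76 + 12) = 569*(747/76) = 425043/76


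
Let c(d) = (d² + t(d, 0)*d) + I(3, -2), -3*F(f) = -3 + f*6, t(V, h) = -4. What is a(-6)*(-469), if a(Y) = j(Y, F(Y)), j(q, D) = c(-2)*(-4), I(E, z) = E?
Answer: 28140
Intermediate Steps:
F(f) = 1 - 2*f (F(f) = -(-3 + f*6)/3 = -(-3 + 6*f)/3 = 1 - 2*f)
c(d) = 3 + d² - 4*d (c(d) = (d² - 4*d) + 3 = 3 + d² - 4*d)
j(q, D) = -60 (j(q, D) = (3 + (-2)² - 4*(-2))*(-4) = (3 + 4 + 8)*(-4) = 15*(-4) = -60)
a(Y) = -60
a(-6)*(-469) = -60*(-469) = 28140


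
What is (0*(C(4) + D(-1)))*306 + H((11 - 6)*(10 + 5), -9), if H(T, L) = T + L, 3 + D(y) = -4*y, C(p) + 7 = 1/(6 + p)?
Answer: 66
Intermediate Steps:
C(p) = -7 + 1/(6 + p)
D(y) = -3 - 4*y
H(T, L) = L + T
(0*(C(4) + D(-1)))*306 + H((11 - 6)*(10 + 5), -9) = (0*((-41 - 7*4)/(6 + 4) + (-3 - 4*(-1))))*306 + (-9 + (11 - 6)*(10 + 5)) = (0*((-41 - 28)/10 + (-3 + 4)))*306 + (-9 + 5*15) = (0*((⅒)*(-69) + 1))*306 + (-9 + 75) = (0*(-69/10 + 1))*306 + 66 = (0*(-59/10))*306 + 66 = 0*306 + 66 = 0 + 66 = 66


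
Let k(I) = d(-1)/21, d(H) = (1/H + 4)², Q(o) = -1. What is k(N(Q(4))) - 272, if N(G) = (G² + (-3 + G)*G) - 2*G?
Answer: -1901/7 ≈ -271.57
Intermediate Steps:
d(H) = (4 + 1/H)²
N(G) = G² - 2*G + G*(-3 + G) (N(G) = (G² + G*(-3 + G)) - 2*G = G² - 2*G + G*(-3 + G))
k(I) = 3/7 (k(I) = ((1 + 4*(-1))²/(-1)²)/21 = (1*(1 - 4)²)*(1/21) = (1*(-3)²)*(1/21) = (1*9)*(1/21) = 9*(1/21) = 3/7)
k(N(Q(4))) - 272 = 3/7 - 272 = -1901/7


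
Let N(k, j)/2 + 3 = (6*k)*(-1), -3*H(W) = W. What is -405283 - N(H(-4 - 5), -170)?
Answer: -405241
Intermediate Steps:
H(W) = -W/3
N(k, j) = -6 - 12*k (N(k, j) = -6 + 2*((6*k)*(-1)) = -6 + 2*(-6*k) = -6 - 12*k)
-405283 - N(H(-4 - 5), -170) = -405283 - (-6 - (-4)*(-4 - 5)) = -405283 - (-6 - (-4)*(-9)) = -405283 - (-6 - 12*3) = -405283 - (-6 - 36) = -405283 - 1*(-42) = -405283 + 42 = -405241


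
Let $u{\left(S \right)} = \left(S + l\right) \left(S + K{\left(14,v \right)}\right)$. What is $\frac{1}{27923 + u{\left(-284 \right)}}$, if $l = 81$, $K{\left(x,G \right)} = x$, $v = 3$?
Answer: $\frac{1}{82733} \approx 1.2087 \cdot 10^{-5}$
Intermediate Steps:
$u{\left(S \right)} = \left(14 + S\right) \left(81 + S\right)$ ($u{\left(S \right)} = \left(S + 81\right) \left(S + 14\right) = \left(81 + S\right) \left(14 + S\right) = \left(14 + S\right) \left(81 + S\right)$)
$\frac{1}{27923 + u{\left(-284 \right)}} = \frac{1}{27923 + \left(1134 + \left(-284\right)^{2} + 95 \left(-284\right)\right)} = \frac{1}{27923 + \left(1134 + 80656 - 26980\right)} = \frac{1}{27923 + 54810} = \frac{1}{82733}$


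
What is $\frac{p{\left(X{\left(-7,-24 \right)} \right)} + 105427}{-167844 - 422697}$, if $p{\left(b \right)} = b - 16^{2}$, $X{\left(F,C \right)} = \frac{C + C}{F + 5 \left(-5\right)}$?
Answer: $- \frac{70115}{393694} \approx -0.1781$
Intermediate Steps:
$X{\left(F,C \right)} = \frac{2 C}{-25 + F}$ ($X{\left(F,C \right)} = \frac{2 C}{F - 25} = \frac{2 C}{-25 + F}$)
$p{\left(b \right)} = -256 + b$ ($p{\left(b \right)} = b - 256 = -256 + b$)
$\frac{p{\left(X{\left(-7,-24 \right)} \right)} + 105427}{-167844 - 422697} = \frac{\left(-256 + 2 \left(-24\right) \frac{1}{-25 - 7}\right) + 105427}{-167844 - 422697} = \frac{\left(-256 + 2 \left(-24\right) \frac{1}{-32}\right) + 105427}{-590541} = \left(\left(-256 + 2 \left(-24\right) \left(- \frac{1}{32}\right)\right) + 105427\right) \left(- \frac{1}{590541}\right) = \left(\left(-256 + \frac{3}{2}\right) + 105427\right) \left(- \frac{1}{590541}\right) = \left(- \frac{509}{2} + 105427\right) \left(- \frac{1}{590541}\right) = \frac{210345}{2} \left(- \frac{1}{590541}\right) = - \frac{70115}{393694}$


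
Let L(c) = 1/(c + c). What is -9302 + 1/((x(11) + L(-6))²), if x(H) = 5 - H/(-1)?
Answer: -339346118/36481 ≈ -9302.0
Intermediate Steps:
x(H) = 5 + H (x(H) = 5 - H*(-1) = 5 - (-1)*H = 5 + H)
L(c) = 1/(2*c)
-9302 + 1/((x(11) + L(-6))²) = -9302 + 1/(((5 + 11) + (½)/(-6))²) = -9302 + 1/((16 + (½)*(-⅙))²) = -9302 + 1/((16 - 1/12)²) = -9302 + 1/((191/12)²) = -9302 + 1/(36481/144) = -9302 + 144/36481 = -339346118/36481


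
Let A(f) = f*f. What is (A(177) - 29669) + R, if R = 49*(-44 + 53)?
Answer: 2101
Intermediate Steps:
A(f) = f**2
R = 441 (R = 49*9 = 441)
(A(177) - 29669) + R = (177**2 - 29669) + 441 = (31329 - 29669) + 441 = 1660 + 441 = 2101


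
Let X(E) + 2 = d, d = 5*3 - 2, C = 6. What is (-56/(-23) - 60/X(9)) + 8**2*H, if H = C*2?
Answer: 193540/253 ≈ 764.98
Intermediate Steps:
H = 12 (H = 6*2 = 12)
d = 13 (d = 15 - 2 = 13)
X(E) = 11 (X(E) = -2 + 13 = 11)
(-56/(-23) - 60/X(9)) + 8**2*H = (-56/(-23) - 60/11) + 8**2*12 = (-56*(-1/23) - 60*1/11) + 64*12 = (56/23 - 60/11) + 768 = -764/253 + 768 = 193540/253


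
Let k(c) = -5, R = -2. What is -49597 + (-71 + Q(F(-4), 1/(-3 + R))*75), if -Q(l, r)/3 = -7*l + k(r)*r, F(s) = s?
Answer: -56193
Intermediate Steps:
Q(l, r) = 15*r + 21*l (Q(l, r) = -3*(-7*l - 5*r) = 15*r + 21*l)
-49597 + (-71 + Q(F(-4), 1/(-3 + R))*75) = -49597 + (-71 + (15/(-3 - 2) + 21*(-4))*75) = -49597 + (-71 + (15/(-5) - 84)*75) = -49597 + (-71 + (15*(-⅕) - 84)*75) = -49597 + (-71 + (-3 - 84)*75) = -49597 + (-71 - 87*75) = -49597 + (-71 - 6525) = -49597 - 6596 = -56193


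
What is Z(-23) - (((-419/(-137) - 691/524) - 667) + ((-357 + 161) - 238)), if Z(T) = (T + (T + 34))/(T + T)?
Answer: 1815445805/1651124 ≈ 1099.5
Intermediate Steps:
Z(T) = (34 + 2*T)/(2*T) (Z(T) = (T + (34 + T))/((2*T)) = (34 + 2*T)*(1/(2*T)) = (34 + 2*T)/(2*T))
Z(-23) - (((-419/(-137) - 691/524) - 667) + ((-357 + 161) - 238)) = (17 - 23)/(-23) - (((-419/(-137) - 691/524) - 667) + ((-357 + 161) - 238)) = -1/23*(-6) - (((-419*(-1/137) - 691*1/524) - 667) + (-196 - 238)) = 6/23 - (((419/137 - 691/524) - 667) - 434) = 6/23 - ((124889/71788 - 667) - 434) = 6/23 - (-47757707/71788 - 434) = 6/23 - 1*(-78913699/71788) = 6/23 + 78913699/71788 = 1815445805/1651124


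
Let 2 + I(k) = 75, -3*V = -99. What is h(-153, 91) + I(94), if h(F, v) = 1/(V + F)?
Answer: 8759/120 ≈ 72.992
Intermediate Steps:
V = 33 (V = -⅓*(-99) = 33)
h(F, v) = 1/(33 + F)
I(k) = 73 (I(k) = -2 + 75 = 73)
h(-153, 91) + I(94) = 1/(33 - 153) + 73 = 1/(-120) + 73 = -1/120 + 73 = 8759/120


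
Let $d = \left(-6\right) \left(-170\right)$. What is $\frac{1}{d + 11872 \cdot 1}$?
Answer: $\frac{1}{12892} \approx 7.7568 \cdot 10^{-5}$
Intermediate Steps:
$d = 1020$
$\frac{1}{d + 11872 \cdot 1} = \frac{1}{1020 + 11872 \cdot 1} = \frac{1}{1020 + 11872} = \frac{1}{12892}$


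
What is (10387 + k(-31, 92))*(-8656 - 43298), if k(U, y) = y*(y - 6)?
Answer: -950706246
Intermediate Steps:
k(U, y) = y*(-6 + y)
(10387 + k(-31, 92))*(-8656 - 43298) = (10387 + 92*(-6 + 92))*(-8656 - 43298) = (10387 + 92*86)*(-51954) = (10387 + 7912)*(-51954) = 18299*(-51954) = -950706246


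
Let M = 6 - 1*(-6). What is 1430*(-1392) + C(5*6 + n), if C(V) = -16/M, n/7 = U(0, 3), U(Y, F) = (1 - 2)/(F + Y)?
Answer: -5971684/3 ≈ -1.9906e+6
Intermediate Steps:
U(Y, F) = -1/(F + Y)
n = -7/3 (n = 7*(-1/(3 + 0)) = 7*(-1/3) = 7*(-1*⅓) = 7*(-⅓) = -7/3 ≈ -2.3333)
M = 12 (M = 6 + 6 = 12)
C(V) = -4/3 (C(V) = -16/12 = -16*1/12 = -4/3)
1430*(-1392) + C(5*6 + n) = 1430*(-1392) - 4/3 = -1990560 - 4/3 = -5971684/3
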